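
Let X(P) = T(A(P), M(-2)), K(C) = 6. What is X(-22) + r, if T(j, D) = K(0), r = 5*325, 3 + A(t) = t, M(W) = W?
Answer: 1631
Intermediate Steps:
A(t) = -3 + t
r = 1625
T(j, D) = 6
X(P) = 6
X(-22) + r = 6 + 1625 = 1631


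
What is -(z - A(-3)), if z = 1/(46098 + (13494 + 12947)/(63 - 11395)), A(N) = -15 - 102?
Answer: -61115674447/522356095 ≈ -117.00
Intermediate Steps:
A(N) = -117
z = 11332/522356095 (z = 1/(46098 + 26441/(-11332)) = 1/(46098 + 26441*(-1/11332)) = 1/(46098 - 26441/11332) = 1/(522356095/11332) = 11332/522356095 ≈ 2.1694e-5)
-(z - A(-3)) = -(11332/522356095 - 1*(-117)) = -(11332/522356095 + 117) = -1*61115674447/522356095 = -61115674447/522356095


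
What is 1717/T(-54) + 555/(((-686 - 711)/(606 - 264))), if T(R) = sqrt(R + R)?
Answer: -189810/1397 - 1717*I*sqrt(3)/18 ≈ -135.87 - 165.22*I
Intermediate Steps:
T(R) = sqrt(2)*sqrt(R) (T(R) = sqrt(2*R) = sqrt(2)*sqrt(R))
1717/T(-54) + 555/(((-686 - 711)/(606 - 264))) = 1717/((sqrt(2)*sqrt(-54))) + 555/(((-686 - 711)/(606 - 264))) = 1717/((sqrt(2)*(3*I*sqrt(6)))) + 555/((-1397/342)) = 1717/((6*I*sqrt(3))) + 555/((-1397*1/342)) = 1717*(-I*sqrt(3)/18) + 555/(-1397/342) = -1717*I*sqrt(3)/18 + 555*(-342/1397) = -1717*I*sqrt(3)/18 - 189810/1397 = -189810/1397 - 1717*I*sqrt(3)/18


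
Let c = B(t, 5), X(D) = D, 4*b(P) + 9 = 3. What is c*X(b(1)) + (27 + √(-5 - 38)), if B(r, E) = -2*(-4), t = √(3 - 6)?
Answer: 15 + I*√43 ≈ 15.0 + 6.5574*I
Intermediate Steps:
b(P) = -3/2 (b(P) = -9/4 + (¼)*3 = -9/4 + ¾ = -3/2)
t = I*√3 (t = √(-3) = I*√3 ≈ 1.732*I)
B(r, E) = 8
c = 8
c*X(b(1)) + (27 + √(-5 - 38)) = 8*(-3/2) + (27 + √(-5 - 38)) = -12 + (27 + √(-43)) = -12 + (27 + I*√43) = 15 + I*√43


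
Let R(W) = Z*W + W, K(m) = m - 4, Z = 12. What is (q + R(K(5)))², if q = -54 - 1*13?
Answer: 2916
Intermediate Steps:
K(m) = -4 + m
R(W) = 13*W (R(W) = 12*W + W = 13*W)
q = -67 (q = -54 - 13 = -67)
(q + R(K(5)))² = (-67 + 13*(-4 + 5))² = (-67 + 13*1)² = (-67 + 13)² = (-54)² = 2916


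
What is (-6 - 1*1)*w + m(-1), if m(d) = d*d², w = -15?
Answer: 104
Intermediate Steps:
m(d) = d³
(-6 - 1*1)*w + m(-1) = (-6 - 1*1)*(-15) + (-1)³ = (-6 - 1)*(-15) - 1 = -7*(-15) - 1 = 105 - 1 = 104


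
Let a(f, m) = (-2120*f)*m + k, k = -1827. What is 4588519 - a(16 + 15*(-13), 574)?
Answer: -213231174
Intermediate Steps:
a(f, m) = -1827 - 2120*f*m (a(f, m) = (-2120*f)*m - 1827 = -2120*f*m - 1827 = -1827 - 2120*f*m)
4588519 - a(16 + 15*(-13), 574) = 4588519 - (-1827 - 2120*(16 + 15*(-13))*574) = 4588519 - (-1827 - 2120*(16 - 195)*574) = 4588519 - (-1827 - 2120*(-179)*574) = 4588519 - (-1827 + 217821520) = 4588519 - 1*217819693 = 4588519 - 217819693 = -213231174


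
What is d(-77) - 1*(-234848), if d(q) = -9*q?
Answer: 235541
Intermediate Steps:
d(-77) - 1*(-234848) = -9*(-77) - 1*(-234848) = 693 + 234848 = 235541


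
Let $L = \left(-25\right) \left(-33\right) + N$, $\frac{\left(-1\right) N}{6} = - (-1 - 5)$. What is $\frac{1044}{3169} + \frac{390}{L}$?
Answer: $\frac{686542}{833447} \approx 0.82374$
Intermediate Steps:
$N = -36$ ($N = - 6 \left(- (-1 - 5)\right) = - 6 \left(\left(-1\right) \left(-6\right)\right) = \left(-6\right) 6 = -36$)
$L = 789$ ($L = \left(-25\right) \left(-33\right) - 36 = 825 - 36 = 789$)
$\frac{1044}{3169} + \frac{390}{L} = \frac{1044}{3169} + \frac{390}{789} = 1044 \cdot \frac{1}{3169} + 390 \cdot \frac{1}{789} = \frac{1044}{3169} + \frac{130}{263} = \frac{686542}{833447}$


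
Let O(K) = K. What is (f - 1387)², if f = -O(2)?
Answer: 1929321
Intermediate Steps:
f = -2 (f = -1*2 = -2)
(f - 1387)² = (-2 - 1387)² = (-1389)² = 1929321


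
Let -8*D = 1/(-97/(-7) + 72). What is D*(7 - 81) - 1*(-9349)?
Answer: 22475255/2404 ≈ 9349.1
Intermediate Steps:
D = -7/4808 (D = -1/(8*(-97/(-7) + 72)) = -1/(8*(-97*(-1/7) + 72)) = -1/(8*(97/7 + 72)) = -1/(8*601/7) = -1/8*7/601 = -7/4808 ≈ -0.0014559)
D*(7 - 81) - 1*(-9349) = -7*(7 - 81)/4808 - 1*(-9349) = -7/4808*(-74) + 9349 = 259/2404 + 9349 = 22475255/2404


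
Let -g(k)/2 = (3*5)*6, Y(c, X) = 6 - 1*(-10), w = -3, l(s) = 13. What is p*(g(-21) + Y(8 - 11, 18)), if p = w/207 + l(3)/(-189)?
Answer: 59368/4347 ≈ 13.657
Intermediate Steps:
Y(c, X) = 16 (Y(c, X) = 6 + 10 = 16)
g(k) = -180 (g(k) = -2*3*5*6 = -30*6 = -2*90 = -180)
p = -362/4347 (p = -3/207 + 13/(-189) = -3*1/207 + 13*(-1/189) = -1/69 - 13/189 = -362/4347 ≈ -0.083276)
p*(g(-21) + Y(8 - 11, 18)) = -362*(-180 + 16)/4347 = -362/4347*(-164) = 59368/4347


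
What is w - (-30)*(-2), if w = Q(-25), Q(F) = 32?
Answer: -28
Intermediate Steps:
w = 32
w - (-30)*(-2) = 32 - (-30)*(-2) = 32 - 1*60 = 32 - 60 = -28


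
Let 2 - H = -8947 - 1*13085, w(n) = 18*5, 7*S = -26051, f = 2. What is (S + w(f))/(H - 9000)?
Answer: -25421/91238 ≈ -0.27862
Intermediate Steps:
S = -26051/7 (S = (⅐)*(-26051) = -26051/7 ≈ -3721.6)
w(n) = 90
H = 22034 (H = 2 - (-8947 - 1*13085) = 2 - (-8947 - 13085) = 2 - 1*(-22032) = 2 + 22032 = 22034)
(S + w(f))/(H - 9000) = (-26051/7 + 90)/(22034 - 9000) = -25421/7/13034 = -25421/7*1/13034 = -25421/91238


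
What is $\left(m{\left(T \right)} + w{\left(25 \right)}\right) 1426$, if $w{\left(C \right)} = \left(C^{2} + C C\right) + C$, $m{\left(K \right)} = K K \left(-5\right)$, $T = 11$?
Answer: $955420$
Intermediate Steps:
$m{\left(K \right)} = - 5 K^{2}$ ($m{\left(K \right)} = K^{2} \left(-5\right) = - 5 K^{2}$)
$w{\left(C \right)} = C + 2 C^{2}$ ($w{\left(C \right)} = \left(C^{2} + C^{2}\right) + C = 2 C^{2} + C = C + 2 C^{2}$)
$\left(m{\left(T \right)} + w{\left(25 \right)}\right) 1426 = \left(- 5 \cdot 11^{2} + 25 \left(1 + 2 \cdot 25\right)\right) 1426 = \left(\left(-5\right) 121 + 25 \left(1 + 50\right)\right) 1426 = \left(-605 + 25 \cdot 51\right) 1426 = \left(-605 + 1275\right) 1426 = 670 \cdot 1426 = 955420$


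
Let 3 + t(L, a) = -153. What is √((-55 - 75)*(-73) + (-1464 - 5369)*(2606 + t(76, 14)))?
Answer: 36*I*√12910 ≈ 4090.4*I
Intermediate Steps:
t(L, a) = -156 (t(L, a) = -3 - 153 = -156)
√((-55 - 75)*(-73) + (-1464 - 5369)*(2606 + t(76, 14))) = √((-55 - 75)*(-73) + (-1464 - 5369)*(2606 - 156)) = √(-130*(-73) - 6833*2450) = √(9490 - 16740850) = √(-16731360) = 36*I*√12910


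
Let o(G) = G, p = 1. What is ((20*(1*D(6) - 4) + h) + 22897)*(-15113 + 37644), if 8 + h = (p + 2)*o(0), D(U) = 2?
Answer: 514810819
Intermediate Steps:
h = -8 (h = -8 + (1 + 2)*0 = -8 + 3*0 = -8 + 0 = -8)
((20*(1*D(6) - 4) + h) + 22897)*(-15113 + 37644) = ((20*(1*2 - 4) - 8) + 22897)*(-15113 + 37644) = ((20*(2 - 4) - 8) + 22897)*22531 = ((20*(-2) - 8) + 22897)*22531 = ((-40 - 8) + 22897)*22531 = (-48 + 22897)*22531 = 22849*22531 = 514810819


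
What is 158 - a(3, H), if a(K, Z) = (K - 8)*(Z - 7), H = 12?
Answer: 183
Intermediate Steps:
a(K, Z) = (-8 + K)*(-7 + Z)
158 - a(3, H) = 158 - (56 - 8*12 - 7*3 + 3*12) = 158 - (56 - 96 - 21 + 36) = 158 - 1*(-25) = 158 + 25 = 183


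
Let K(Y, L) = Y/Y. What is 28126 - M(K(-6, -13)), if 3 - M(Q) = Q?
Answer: 28124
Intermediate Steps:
K(Y, L) = 1
M(Q) = 3 - Q
28126 - M(K(-6, -13)) = 28126 - (3 - 1*1) = 28126 - (3 - 1) = 28126 - 1*2 = 28126 - 2 = 28124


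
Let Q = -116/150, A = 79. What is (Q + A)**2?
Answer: 34421689/5625 ≈ 6119.4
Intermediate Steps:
Q = -58/75 (Q = -116*1/150 = -58/75 ≈ -0.77333)
(Q + A)**2 = (-58/75 + 79)**2 = (5867/75)**2 = 34421689/5625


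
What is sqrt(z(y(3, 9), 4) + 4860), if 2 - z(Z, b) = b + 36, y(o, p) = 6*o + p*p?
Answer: sqrt(4822) ≈ 69.441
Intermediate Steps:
y(o, p) = p**2 + 6*o (y(o, p) = 6*o + p**2 = p**2 + 6*o)
z(Z, b) = -34 - b (z(Z, b) = 2 - (b + 36) = 2 - (36 + b) = 2 + (-36 - b) = -34 - b)
sqrt(z(y(3, 9), 4) + 4860) = sqrt((-34 - 1*4) + 4860) = sqrt((-34 - 4) + 4860) = sqrt(-38 + 4860) = sqrt(4822)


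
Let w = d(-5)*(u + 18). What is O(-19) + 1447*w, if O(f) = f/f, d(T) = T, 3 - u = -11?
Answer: -231519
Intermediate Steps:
u = 14 (u = 3 - 1*(-11) = 3 + 11 = 14)
O(f) = 1
w = -160 (w = -5*(14 + 18) = -5*32 = -160)
O(-19) + 1447*w = 1 + 1447*(-160) = 1 - 231520 = -231519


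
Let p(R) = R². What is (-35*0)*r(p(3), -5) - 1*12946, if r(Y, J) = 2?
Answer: -12946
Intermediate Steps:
(-35*0)*r(p(3), -5) - 1*12946 = -35*0*2 - 1*12946 = 0*2 - 12946 = 0 - 12946 = -12946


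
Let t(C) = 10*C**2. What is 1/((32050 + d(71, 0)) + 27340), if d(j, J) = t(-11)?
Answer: 1/60600 ≈ 1.6502e-5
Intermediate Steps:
d(j, J) = 1210 (d(j, J) = 10*(-11)**2 = 10*121 = 1210)
1/((32050 + d(71, 0)) + 27340) = 1/((32050 + 1210) + 27340) = 1/(33260 + 27340) = 1/60600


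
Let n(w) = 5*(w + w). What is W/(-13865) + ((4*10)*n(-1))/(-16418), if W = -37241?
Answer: 308484369/113817785 ≈ 2.7103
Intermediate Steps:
n(w) = 10*w (n(w) = 5*(2*w) = 10*w)
W/(-13865) + ((4*10)*n(-1))/(-16418) = -37241/(-13865) + ((4*10)*(10*(-1)))/(-16418) = -37241*(-1/13865) + (40*(-10))*(-1/16418) = 37241/13865 - 400*(-1/16418) = 37241/13865 + 200/8209 = 308484369/113817785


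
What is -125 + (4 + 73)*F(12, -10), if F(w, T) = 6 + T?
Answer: -433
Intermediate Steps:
-125 + (4 + 73)*F(12, -10) = -125 + (4 + 73)*(6 - 10) = -125 + 77*(-4) = -125 - 308 = -433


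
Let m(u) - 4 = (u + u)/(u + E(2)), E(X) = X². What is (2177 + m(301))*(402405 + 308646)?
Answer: 473422733157/305 ≈ 1.5522e+9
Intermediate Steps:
m(u) = 4 + 2*u/(4 + u) (m(u) = 4 + (u + u)/(u + 2²) = 4 + (2*u)/(u + 4) = 4 + (2*u)/(4 + u) = 4 + 2*u/(4 + u))
(2177 + m(301))*(402405 + 308646) = (2177 + 2*(8 + 3*301)/(4 + 301))*(402405 + 308646) = (2177 + 2*(8 + 903)/305)*711051 = (2177 + 2*(1/305)*911)*711051 = (2177 + 1822/305)*711051 = (665807/305)*711051 = 473422733157/305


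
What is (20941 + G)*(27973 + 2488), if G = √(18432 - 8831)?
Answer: 637883801 + 30461*√9601 ≈ 6.4087e+8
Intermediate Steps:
G = √9601 ≈ 97.985
(20941 + G)*(27973 + 2488) = (20941 + √9601)*(27973 + 2488) = (20941 + √9601)*30461 = 637883801 + 30461*√9601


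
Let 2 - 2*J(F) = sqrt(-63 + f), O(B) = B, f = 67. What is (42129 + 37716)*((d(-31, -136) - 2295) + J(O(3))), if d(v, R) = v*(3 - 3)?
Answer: -183244275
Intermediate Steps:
d(v, R) = 0 (d(v, R) = v*0 = 0)
J(F) = 0 (J(F) = 1 - sqrt(-63 + 67)/2 = 1 - sqrt(4)/2 = 1 - 1/2*2 = 1 - 1 = 0)
(42129 + 37716)*((d(-31, -136) - 2295) + J(O(3))) = (42129 + 37716)*((0 - 2295) + 0) = 79845*(-2295 + 0) = 79845*(-2295) = -183244275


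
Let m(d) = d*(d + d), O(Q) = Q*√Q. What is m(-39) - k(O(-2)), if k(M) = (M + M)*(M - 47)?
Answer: 3058 - 188*I*√2 ≈ 3058.0 - 265.87*I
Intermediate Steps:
O(Q) = Q^(3/2)
k(M) = 2*M*(-47 + M) (k(M) = (2*M)*(-47 + M) = 2*M*(-47 + M))
m(d) = 2*d² (m(d) = d*(2*d) = 2*d²)
m(-39) - k(O(-2)) = 2*(-39)² - 2*(-2)^(3/2)*(-47 + (-2)^(3/2)) = 2*1521 - 2*(-2*I*√2)*(-47 - 2*I*√2) = 3042 - (-4)*I*√2*(-47 - 2*I*√2) = 3042 + 4*I*√2*(-47 - 2*I*√2)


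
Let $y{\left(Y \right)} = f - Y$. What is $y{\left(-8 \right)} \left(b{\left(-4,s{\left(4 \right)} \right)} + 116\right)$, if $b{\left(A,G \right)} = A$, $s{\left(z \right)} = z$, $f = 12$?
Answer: $2240$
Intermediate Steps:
$y{\left(Y \right)} = 12 - Y$
$y{\left(-8 \right)} \left(b{\left(-4,s{\left(4 \right)} \right)} + 116\right) = \left(12 - -8\right) \left(-4 + 116\right) = \left(12 + 8\right) 112 = 20 \cdot 112 = 2240$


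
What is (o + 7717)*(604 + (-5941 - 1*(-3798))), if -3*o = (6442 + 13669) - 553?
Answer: -1843209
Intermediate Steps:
o = -19558/3 (o = -((6442 + 13669) - 553)/3 = -(20111 - 553)/3 = -⅓*19558 = -19558/3 ≈ -6519.3)
(o + 7717)*(604 + (-5941 - 1*(-3798))) = (-19558/3 + 7717)*(604 + (-5941 - 1*(-3798))) = 3593*(604 + (-5941 + 3798))/3 = 3593*(604 - 2143)/3 = (3593/3)*(-1539) = -1843209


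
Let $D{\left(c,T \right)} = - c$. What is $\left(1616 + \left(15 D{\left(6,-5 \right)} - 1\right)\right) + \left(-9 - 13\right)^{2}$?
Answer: $2009$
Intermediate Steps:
$\left(1616 + \left(15 D{\left(6,-5 \right)} - 1\right)\right) + \left(-9 - 13\right)^{2} = \left(1616 + \left(15 \left(\left(-1\right) 6\right) - 1\right)\right) + \left(-9 - 13\right)^{2} = \left(1616 + \left(15 \left(-6\right) - 1\right)\right) + \left(-22\right)^{2} = \left(1616 - 91\right) + 484 = 1525 + 484 = 2009$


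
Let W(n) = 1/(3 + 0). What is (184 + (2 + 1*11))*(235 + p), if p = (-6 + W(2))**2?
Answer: 473588/9 ≈ 52621.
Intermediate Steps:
W(n) = 1/3
p = 289/9 (p = (-6 + 1/3)**2 = (-17/3)**2 = 289/9 ≈ 32.111)
(184 + (2 + 1*11))*(235 + p) = (184 + (2 + 1*11))*(235 + 289/9) = (184 + (2 + 11))*(2404/9) = (184 + 13)*(2404/9) = 197*(2404/9) = 473588/9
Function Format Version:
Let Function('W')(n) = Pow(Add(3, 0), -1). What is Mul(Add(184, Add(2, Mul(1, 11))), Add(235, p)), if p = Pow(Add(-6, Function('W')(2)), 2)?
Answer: Rational(473588, 9) ≈ 52621.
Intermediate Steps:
Function('W')(n) = Rational(1, 3) (Function('W')(n) = Pow(3, -1) = Rational(1, 3))
p = Rational(289, 9) (p = Pow(Add(-6, Rational(1, 3)), 2) = Pow(Rational(-17, 3), 2) = Rational(289, 9) ≈ 32.111)
Mul(Add(184, Add(2, Mul(1, 11))), Add(235, p)) = Mul(Add(184, Add(2, Mul(1, 11))), Add(235, Rational(289, 9))) = Mul(Add(184, Add(2, 11)), Rational(2404, 9)) = Mul(Add(184, 13), Rational(2404, 9)) = Mul(197, Rational(2404, 9)) = Rational(473588, 9)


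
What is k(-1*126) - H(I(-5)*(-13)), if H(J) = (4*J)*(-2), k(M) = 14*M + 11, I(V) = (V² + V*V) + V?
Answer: -6433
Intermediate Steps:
I(V) = V + 2*V² (I(V) = (V² + V²) + V = 2*V² + V = V + 2*V²)
k(M) = 11 + 14*M
H(J) = -8*J
k(-1*126) - H(I(-5)*(-13)) = (11 + 14*(-1*126)) - (-8)*-5*(1 + 2*(-5))*(-13) = (11 + 14*(-126)) - (-8)*-5*(1 - 10)*(-13) = (11 - 1764) - (-8)*-5*(-9)*(-13) = -1753 - (-8)*45*(-13) = -1753 - (-8)*(-585) = -1753 - 1*4680 = -1753 - 4680 = -6433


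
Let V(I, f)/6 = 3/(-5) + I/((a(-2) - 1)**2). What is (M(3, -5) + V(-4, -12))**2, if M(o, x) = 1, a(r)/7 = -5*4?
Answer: 7428888481/1097928225 ≈ 6.7663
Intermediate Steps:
a(r) = -140 (a(r) = 7*(-5*4) = 7*(-20) = -140)
V(I, f) = -18/5 + 2*I/6627 (V(I, f) = 6*(3/(-5) + I/((-140 - 1)**2)) = 6*(3*(-1/5) + I/((-141)**2)) = 6*(-3/5 + I/19881) = -18/5 + 2*I/6627)
(M(3, -5) + V(-4, -12))**2 = (1 + (-18/5 + (2/6627)*(-4)))**2 = (1 + (-18/5 - 8/6627))**2 = (1 - 119326/33135)**2 = (-86191/33135)**2 = 7428888481/1097928225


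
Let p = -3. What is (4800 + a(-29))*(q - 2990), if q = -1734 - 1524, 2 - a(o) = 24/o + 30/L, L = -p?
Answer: -868422016/29 ≈ -2.9946e+7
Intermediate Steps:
L = 3 (L = -1*(-3) = 3)
a(o) = -8 - 24/o (a(o) = 2 - (24/o + 30/3) = 2 - (24/o + 30*(⅓)) = 2 - (24/o + 10) = 2 - (10 + 24/o) = 2 + (-10 - 24/o) = -8 - 24/o)
q = -3258
(4800 + a(-29))*(q - 2990) = (4800 + (-8 - 24/(-29)))*(-3258 - 2990) = (4800 + (-8 - 24*(-1/29)))*(-6248) = (4800 + (-8 + 24/29))*(-6248) = (4800 - 208/29)*(-6248) = (138992/29)*(-6248) = -868422016/29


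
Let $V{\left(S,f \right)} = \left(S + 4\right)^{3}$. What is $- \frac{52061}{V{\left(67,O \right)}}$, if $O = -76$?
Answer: $- \frac{52061}{357911} \approx -0.14546$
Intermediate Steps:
$V{\left(S,f \right)} = \left(4 + S\right)^{3}$
$- \frac{52061}{V{\left(67,O \right)}} = - \frac{52061}{\left(4 + 67\right)^{3}} = - \frac{52061}{71^{3}} = - \frac{52061}{357911}$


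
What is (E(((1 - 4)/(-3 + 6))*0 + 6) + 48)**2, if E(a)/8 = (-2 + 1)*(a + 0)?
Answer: 0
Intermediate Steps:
E(a) = -8*a (E(a) = 8*((-2 + 1)*(a + 0)) = 8*(-a) = -8*a)
(E(((1 - 4)/(-3 + 6))*0 + 6) + 48)**2 = (-8*(((1 - 4)/(-3 + 6))*0 + 6) + 48)**2 = (-8*(-3/3*0 + 6) + 48)**2 = (-8*(-3*1/3*0 + 6) + 48)**2 = (-8*(-1*0 + 6) + 48)**2 = (-8*(0 + 6) + 48)**2 = (-8*6 + 48)**2 = (-48 + 48)**2 = 0**2 = 0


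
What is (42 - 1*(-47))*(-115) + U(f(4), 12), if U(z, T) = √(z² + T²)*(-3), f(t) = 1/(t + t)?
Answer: -10235 - 3*√9217/8 ≈ -10271.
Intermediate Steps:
f(t) = 1/(2*t)
U(z, T) = -3*√(T² + z²) (U(z, T) = √(T² + z²)*(-3) = -3*√(T² + z²))
(42 - 1*(-47))*(-115) + U(f(4), 12) = (42 - 1*(-47))*(-115) - 3*√(12² + ((½)/4)²) = (42 + 47)*(-115) - 3*√(144 + ((½)*(¼))²) = 89*(-115) - 3*√(144 + (⅛)²) = -10235 - 3*√(144 + 1/64) = -10235 - 3*√9217/8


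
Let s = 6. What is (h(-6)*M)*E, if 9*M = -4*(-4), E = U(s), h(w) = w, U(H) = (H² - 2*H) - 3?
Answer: -224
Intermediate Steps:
U(H) = -3 + H² - 2*H
E = 21 (E = -3 + 6² - 2*6 = -3 + 36 - 12 = 21)
M = 16/9 (M = (-4*(-4))/9 = (⅑)*16 = 16/9 ≈ 1.7778)
(h(-6)*M)*E = -6*16/9*21 = -32/3*21 = -224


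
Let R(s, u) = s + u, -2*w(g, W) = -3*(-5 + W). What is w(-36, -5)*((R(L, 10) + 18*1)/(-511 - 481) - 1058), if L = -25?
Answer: 15743085/992 ≈ 15870.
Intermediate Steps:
w(g, W) = -15/2 + 3*W/2 (w(g, W) = -(-3)*(-5 + W)/2 = -(15 - 3*W)/2 = -15/2 + 3*W/2)
w(-36, -5)*((R(L, 10) + 18*1)/(-511 - 481) - 1058) = (-15/2 + (3/2)*(-5))*(((-25 + 10) + 18*1)/(-511 - 481) - 1058) = (-15/2 - 15/2)*((-15 + 18)/(-992) - 1058) = -15*(3*(-1/992) - 1058) = -15*(-3/992 - 1058) = -15*(-1049539/992) = 15743085/992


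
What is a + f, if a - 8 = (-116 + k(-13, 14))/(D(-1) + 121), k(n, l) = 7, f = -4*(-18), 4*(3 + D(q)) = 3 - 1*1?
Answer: 18742/237 ≈ 79.080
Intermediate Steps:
D(q) = -5/2 (D(q) = -3 + (3 - 1*1)/4 = -3 + (3 - 1)/4 = -3 + (¼)*2 = -3 + ½ = -5/2)
f = 72
a = 1678/237 (a = 8 + (-116 + 7)/(-5/2 + 121) = 8 - 109/237/2 = 8 - 109*2/237 = 8 - 218/237 = 1678/237 ≈ 7.0802)
a + f = 1678/237 + 72 = 18742/237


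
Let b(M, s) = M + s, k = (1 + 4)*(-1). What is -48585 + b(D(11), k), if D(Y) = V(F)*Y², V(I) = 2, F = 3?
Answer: -48348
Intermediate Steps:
k = -5 (k = 5*(-1) = -5)
D(Y) = 2*Y²
-48585 + b(D(11), k) = -48585 + (2*11² - 5) = -48585 + (2*121 - 5) = -48585 + (242 - 5) = -48585 + 237 = -48348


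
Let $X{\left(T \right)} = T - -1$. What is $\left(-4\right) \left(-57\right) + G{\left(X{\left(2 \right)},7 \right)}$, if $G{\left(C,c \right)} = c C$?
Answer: $249$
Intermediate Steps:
$X{\left(T \right)} = 1 + T$ ($X{\left(T \right)} = T + 1 = 1 + T$)
$G{\left(C,c \right)} = C c$
$\left(-4\right) \left(-57\right) + G{\left(X{\left(2 \right)},7 \right)} = \left(-4\right) \left(-57\right) + \left(1 + 2\right) 7 = 228 + 3 \cdot 7 = 228 + 21 = 249$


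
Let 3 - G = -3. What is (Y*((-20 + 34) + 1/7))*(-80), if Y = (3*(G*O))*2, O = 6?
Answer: -1710720/7 ≈ -2.4439e+5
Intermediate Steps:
G = 6 (G = 3 - 1*(-3) = 3 + 3 = 6)
Y = 216 (Y = (3*(6*6))*2 = (3*36)*2 = 108*2 = 216)
(Y*((-20 + 34) + 1/7))*(-80) = (216*((-20 + 34) + 1/7))*(-80) = (216*(14 + 1/7))*(-80) = (216*(99/7))*(-80) = (21384/7)*(-80) = -1710720/7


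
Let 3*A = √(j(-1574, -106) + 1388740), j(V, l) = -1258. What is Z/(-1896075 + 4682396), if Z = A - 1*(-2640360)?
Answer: 2640360/2786321 + √1387482/8358963 ≈ 0.94776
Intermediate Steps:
A = √1387482/3 (A = √(-1258 + 1388740)/3 = √1387482/3 ≈ 392.64)
Z = 2640360 + √1387482/3 (Z = √1387482/3 - 1*(-2640360) = √1387482/3 + 2640360 = 2640360 + √1387482/3 ≈ 2.6408e+6)
Z/(-1896075 + 4682396) = (2640360 + √1387482/3)/(-1896075 + 4682396) = (2640360 + √1387482/3)/2786321 = (2640360 + √1387482/3)*(1/2786321) = 2640360/2786321 + √1387482/8358963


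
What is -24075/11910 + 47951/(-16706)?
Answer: -16221556/3316141 ≈ -4.8917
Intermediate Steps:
-24075/11910 + 47951/(-16706) = -24075*1/11910 + 47951*(-1/16706) = -1605/794 - 47951/16706 = -16221556/3316141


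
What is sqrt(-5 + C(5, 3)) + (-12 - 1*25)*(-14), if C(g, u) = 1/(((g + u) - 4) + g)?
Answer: 518 + 2*I*sqrt(11)/3 ≈ 518.0 + 2.2111*I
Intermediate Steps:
C(g, u) = 1/(-4 + u + 2*g) (C(g, u) = 1/((-4 + g + u) + g) = 1/(-4 + u + 2*g))
sqrt(-5 + C(5, 3)) + (-12 - 1*25)*(-14) = sqrt(-5 + 1/(-4 + 3 + 2*5)) + (-12 - 1*25)*(-14) = sqrt(-5 + 1/(-4 + 3 + 10)) + (-12 - 25)*(-14) = sqrt(-5 + 1/9) - 37*(-14) = sqrt(-5 + 1/9) + 518 = sqrt(-44/9) + 518 = 2*I*sqrt(11)/3 + 518 = 518 + 2*I*sqrt(11)/3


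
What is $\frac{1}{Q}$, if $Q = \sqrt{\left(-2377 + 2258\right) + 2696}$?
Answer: $\frac{\sqrt{2577}}{2577} \approx 0.019699$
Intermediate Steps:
$Q = \sqrt{2577}$ ($Q = \sqrt{-119 + 2696} = \sqrt{2577} \approx 50.764$)
$\frac{1}{Q} = \frac{1}{\sqrt{2577}} = \frac{\sqrt{2577}}{2577}$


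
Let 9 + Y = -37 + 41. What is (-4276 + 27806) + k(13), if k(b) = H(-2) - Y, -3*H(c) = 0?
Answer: 23535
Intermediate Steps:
Y = -5 (Y = -9 + (-37 + 41) = -9 + 4 = -5)
H(c) = 0 (H(c) = -⅓*0 = 0)
k(b) = 5 (k(b) = 0 - 1*(-5) = 0 + 5 = 5)
(-4276 + 27806) + k(13) = (-4276 + 27806) + 5 = 23530 + 5 = 23535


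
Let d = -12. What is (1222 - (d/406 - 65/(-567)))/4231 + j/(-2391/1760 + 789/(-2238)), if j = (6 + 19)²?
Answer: -4074591241056857/11163881766177 ≈ -364.98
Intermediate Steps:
j = 625 (j = 25² = 625)
(1222 - (d/406 - 65/(-567)))/4231 + j/(-2391/1760 + 789/(-2238)) = (1222 - (-12/406 - 65/(-567)))/4231 + 625/(-2391/1760 + 789/(-2238)) = (1222 - (-12*1/406 - 65*(-1/567)))*(1/4231) + 625/(-2391*1/1760 + 789*(-1/2238)) = (1222 - (-6/203 + 65/567))*(1/4231) + 625/(-2391/1760 - 263/746) = (1222 - 1*1399/16443)*(1/4231) + 625/(-1123283/656480) = (1222 - 1399/16443)*(1/4231) + 625*(-656480/1123283) = (20091947/16443)*(1/4231) - 410300000/1123283 = 20091947/69570333 - 410300000/1123283 = -4074591241056857/11163881766177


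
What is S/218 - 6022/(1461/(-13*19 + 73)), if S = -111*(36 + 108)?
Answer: 34178980/53083 ≈ 643.88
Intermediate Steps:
S = -15984 (S = -111*144 = -15984)
S/218 - 6022/(1461/(-13*19 + 73)) = -15984/218 - 6022/(1461/(-13*19 + 73)) = -15984*1/218 - 6022/(1461/(-247 + 73)) = -7992/109 - 6022/(1461/(-174)) = -7992/109 - 6022/(1461*(-1/174)) = -7992/109 - 6022/(-487/58) = -7992/109 - 6022*(-58/487) = -7992/109 + 349276/487 = 34178980/53083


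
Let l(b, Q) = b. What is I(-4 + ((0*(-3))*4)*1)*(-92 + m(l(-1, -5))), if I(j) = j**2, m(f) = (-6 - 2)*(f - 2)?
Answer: -1088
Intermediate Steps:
m(f) = 16 - 8*f (m(f) = -8*(-2 + f) = 16 - 8*f)
I(-4 + ((0*(-3))*4)*1)*(-92 + m(l(-1, -5))) = (-4 + ((0*(-3))*4)*1)**2*(-92 + (16 - 8*(-1))) = (-4 + (0*4)*1)**2*(-92 + (16 + 8)) = (-4 + 0*1)**2*(-92 + 24) = (-4 + 0)**2*(-68) = (-4)**2*(-68) = 16*(-68) = -1088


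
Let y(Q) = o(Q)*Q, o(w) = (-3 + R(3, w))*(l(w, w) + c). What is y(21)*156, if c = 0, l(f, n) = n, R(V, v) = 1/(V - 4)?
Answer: -275184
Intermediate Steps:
R(V, v) = 1/(-4 + V)
o(w) = -4*w (o(w) = (-3 + 1/(-4 + 3))*(w + 0) = (-3 + 1/(-1))*w = (-3 - 1)*w = -4*w)
y(Q) = -4*Q² (y(Q) = (-4*Q)*Q = -4*Q²)
y(21)*156 = -4*21²*156 = -4*441*156 = -1764*156 = -275184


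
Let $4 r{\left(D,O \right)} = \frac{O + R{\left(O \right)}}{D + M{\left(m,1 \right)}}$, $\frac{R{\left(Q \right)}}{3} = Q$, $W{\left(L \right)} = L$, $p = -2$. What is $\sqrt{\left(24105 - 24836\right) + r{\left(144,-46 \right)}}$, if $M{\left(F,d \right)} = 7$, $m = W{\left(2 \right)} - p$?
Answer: $\frac{i \sqrt{16674477}}{151} \approx 27.043 i$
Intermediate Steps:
$R{\left(Q \right)} = 3 Q$
$m = 4$ ($m = 2 - -2 = 2 + 2 = 4$)
$r{\left(D,O \right)} = \frac{O}{7 + D}$ ($r{\left(D,O \right)} = \frac{\left(O + 3 O\right) \frac{1}{D + 7}}{4} = \frac{4 O \frac{1}{7 + D}}{4} = \frac{O}{7 + D}$)
$\sqrt{\left(24105 - 24836\right) + r{\left(144,-46 \right)}} = \sqrt{\left(24105 - 24836\right) - \frac{46}{7 + 144}} = \sqrt{\left(24105 - 24836\right) - \frac{46}{151}} = \sqrt{-731 - \frac{46}{151}} = \sqrt{- \frac{110427}{151}} = \frac{i \sqrt{16674477}}{151}$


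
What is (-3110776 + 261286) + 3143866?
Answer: 294376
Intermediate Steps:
(-3110776 + 261286) + 3143866 = -2849490 + 3143866 = 294376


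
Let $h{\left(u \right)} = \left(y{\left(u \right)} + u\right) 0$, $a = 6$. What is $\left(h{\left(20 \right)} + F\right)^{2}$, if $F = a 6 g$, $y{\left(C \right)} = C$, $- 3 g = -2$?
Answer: $576$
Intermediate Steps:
$g = \frac{2}{3}$ ($g = \left(- \frac{1}{3}\right) \left(-2\right) = \frac{2}{3} \approx 0.66667$)
$h{\left(u \right)} = 0$ ($h{\left(u \right)} = \left(u + u\right) 0 = 2 u 0 = 0$)
$F = 24$ ($F = 6 \cdot 6 \cdot \frac{2}{3} = 36 \cdot \frac{2}{3} = 24$)
$\left(h{\left(20 \right)} + F\right)^{2} = \left(0 + 24\right)^{2} = 24^{2} = 576$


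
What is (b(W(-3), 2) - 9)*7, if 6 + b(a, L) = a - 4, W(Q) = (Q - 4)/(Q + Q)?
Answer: -749/6 ≈ -124.83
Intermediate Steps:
W(Q) = (-4 + Q)/(2*Q) (W(Q) = (-4 + Q)/((2*Q)) = (-4 + Q)*(1/(2*Q)) = (-4 + Q)/(2*Q))
b(a, L) = -10 + a (b(a, L) = -6 + (a - 4) = -6 + (-4 + a) = -10 + a)
(b(W(-3), 2) - 9)*7 = ((-10 + (½)*(-4 - 3)/(-3)) - 9)*7 = ((-10 + (½)*(-⅓)*(-7)) - 9)*7 = ((-10 + 7/6) - 9)*7 = (-53/6 - 9)*7 = -107/6*7 = -749/6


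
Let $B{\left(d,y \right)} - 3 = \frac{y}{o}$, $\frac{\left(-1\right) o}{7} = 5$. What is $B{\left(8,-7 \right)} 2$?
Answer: $\frac{32}{5} \approx 6.4$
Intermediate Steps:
$o = -35$ ($o = \left(-7\right) 5 = -35$)
$B{\left(d,y \right)} = 3 - \frac{y}{35}$ ($B{\left(d,y \right)} = 3 + \frac{y}{-35} = 3 + y \left(- \frac{1}{35}\right) = 3 - \frac{y}{35}$)
$B{\left(8,-7 \right)} 2 = \left(3 - - \frac{1}{5}\right) 2 = \left(3 + \frac{1}{5}\right) 2 = \frac{16}{5} \cdot 2 = \frac{32}{5}$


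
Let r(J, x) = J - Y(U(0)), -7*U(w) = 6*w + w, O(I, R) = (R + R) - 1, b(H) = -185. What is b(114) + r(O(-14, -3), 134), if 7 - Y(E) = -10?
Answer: -209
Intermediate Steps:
O(I, R) = -1 + 2*R (O(I, R) = 2*R - 1 = -1 + 2*R)
U(w) = -w (U(w) = -(6*w + w)/7 = -w)
Y(E) = 17 (Y(E) = 7 - 1*(-10) = 7 + 10 = 17)
r(J, x) = -17 + J (r(J, x) = J - 1*17 = J - 17 = -17 + J)
b(114) + r(O(-14, -3), 134) = -185 + (-17 + (-1 + 2*(-3))) = -185 + (-17 + (-1 - 6)) = -185 + (-17 - 7) = -185 - 24 = -209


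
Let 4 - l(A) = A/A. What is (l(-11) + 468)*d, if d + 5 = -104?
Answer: -51339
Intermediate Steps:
l(A) = 3 (l(A) = 4 - A/A = 4 - 1*1 = 4 - 1 = 3)
d = -109 (d = -5 - 104 = -109)
(l(-11) + 468)*d = (3 + 468)*(-109) = 471*(-109) = -51339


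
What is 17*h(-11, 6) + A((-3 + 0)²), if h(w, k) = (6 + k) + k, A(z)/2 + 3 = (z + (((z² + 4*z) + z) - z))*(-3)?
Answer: -456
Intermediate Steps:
A(z) = -6 - 30*z - 6*z² (A(z) = -6 + 2*((z + (((z² + 4*z) + z) - z))*(-3)) = -6 + 2*((z + ((z² + 5*z) - z))*(-3)) = -6 + 2*((z + (z² + 4*z))*(-3)) = -6 + 2*((z² + 5*z)*(-3)) = -6 + 2*(-15*z - 3*z²) = -6 + (-30*z - 6*z²) = -6 - 30*z - 6*z²)
h(w, k) = 6 + 2*k
17*h(-11, 6) + A((-3 + 0)²) = 17*(6 + 2*6) + (-6 - 30*(-3 + 0)² - 6*(-3 + 0)⁴) = 17*(6 + 12) + (-6 - 30*(-3)² - 6*((-3)²)²) = 17*18 + (-6 - 30*9 - 6*9²) = 306 + (-6 - 270 - 6*81) = 306 + (-6 - 270 - 486) = 306 - 762 = -456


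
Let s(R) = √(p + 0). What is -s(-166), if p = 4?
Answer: -2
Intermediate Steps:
s(R) = 2 (s(R) = √(4 + 0) = √4 = 2)
-s(-166) = -1*2 = -2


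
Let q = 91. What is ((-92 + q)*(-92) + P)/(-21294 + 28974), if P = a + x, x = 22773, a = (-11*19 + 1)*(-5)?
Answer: 4781/1536 ≈ 3.1126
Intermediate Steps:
a = 1040 (a = (-209 + 1)*(-5) = -208*(-5) = 1040)
P = 23813 (P = 1040 + 22773 = 23813)
((-92 + q)*(-92) + P)/(-21294 + 28974) = ((-92 + 91)*(-92) + 23813)/(-21294 + 28974) = (-1*(-92) + 23813)/7680 = (92 + 23813)*(1/7680) = 23905*(1/7680) = 4781/1536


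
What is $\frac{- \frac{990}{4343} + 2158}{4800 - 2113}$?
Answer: $\frac{9371204}{11669641} \approx 0.80304$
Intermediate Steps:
$\frac{- \frac{990}{4343} + 2158}{4800 - 2113} = \frac{\left(-990\right) \frac{1}{4343} + 2158}{2687} = \left(- \frac{990}{4343} + 2158\right) \frac{1}{2687} = \frac{9371204}{4343} \cdot \frac{1}{2687} = \frac{9371204}{11669641}$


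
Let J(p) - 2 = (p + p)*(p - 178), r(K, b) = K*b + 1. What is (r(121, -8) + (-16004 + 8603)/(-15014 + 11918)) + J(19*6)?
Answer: -16052357/1032 ≈ -15555.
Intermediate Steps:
r(K, b) = 1 + K*b
J(p) = 2 + 2*p*(-178 + p) (J(p) = 2 + (p + p)*(p - 178) = 2 + (2*p)*(-178 + p) = 2 + 2*p*(-178 + p))
(r(121, -8) + (-16004 + 8603)/(-15014 + 11918)) + J(19*6) = ((1 + 121*(-8)) + (-16004 + 8603)/(-15014 + 11918)) + (2 - 6764*6 + 2*(19*6)²) = ((1 - 968) - 7401/(-3096)) + (2 - 356*114 + 2*114²) = (-967 - 7401*(-1/3096)) + (2 - 40584 + 2*12996) = (-967 + 2467/1032) + (2 - 40584 + 25992) = -995477/1032 - 14590 = -16052357/1032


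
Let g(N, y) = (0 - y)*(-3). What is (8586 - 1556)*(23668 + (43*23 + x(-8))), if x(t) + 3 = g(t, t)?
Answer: 173148900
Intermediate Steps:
g(N, y) = 3*y (g(N, y) = -y*(-3) = 3*y)
x(t) = -3 + 3*t
(8586 - 1556)*(23668 + (43*23 + x(-8))) = (8586 - 1556)*(23668 + (43*23 + (-3 + 3*(-8)))) = 7030*(23668 + (989 + (-3 - 24))) = 7030*(23668 + (989 - 27)) = 7030*(23668 + 962) = 7030*24630 = 173148900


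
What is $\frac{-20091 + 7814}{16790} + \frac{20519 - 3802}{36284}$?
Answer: $- \frac{82390119}{304604180} \approx -0.27048$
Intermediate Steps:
$\frac{-20091 + 7814}{16790} + \frac{20519 - 3802}{36284} = \left(-12277\right) \frac{1}{16790} + \left(20519 - 3802\right) \frac{1}{36284} = - \frac{12277}{16790} + 16717 \cdot \frac{1}{36284} = - \frac{12277}{16790} + \frac{16717}{36284} = - \frac{82390119}{304604180}$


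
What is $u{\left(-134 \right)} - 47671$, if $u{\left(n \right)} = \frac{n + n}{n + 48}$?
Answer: $- \frac{2049719}{43} \approx -47668.0$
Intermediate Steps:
$u{\left(n \right)} = \frac{2 n}{48 + n}$
$u{\left(-134 \right)} - 47671 = 2 \left(-134\right) \frac{1}{48 - 134} - 47671 = 2 \left(-134\right) \frac{1}{-86} - 47671 = 2 \left(-134\right) \left(- \frac{1}{86}\right) - 47671 = \frac{134}{43} - 47671 = - \frac{2049719}{43}$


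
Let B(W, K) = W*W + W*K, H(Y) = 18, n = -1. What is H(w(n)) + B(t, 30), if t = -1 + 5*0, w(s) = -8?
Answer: -11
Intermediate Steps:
t = -1 (t = -1 + 0 = -1)
B(W, K) = W² + K*W
H(w(n)) + B(t, 30) = 18 - (30 - 1) = 18 - 1*29 = 18 - 29 = -11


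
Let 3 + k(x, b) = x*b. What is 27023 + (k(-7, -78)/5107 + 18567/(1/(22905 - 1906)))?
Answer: 1991298234335/5107 ≈ 3.8992e+8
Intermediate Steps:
k(x, b) = -3 + b*x (k(x, b) = -3 + x*b = -3 + b*x)
27023 + (k(-7, -78)/5107 + 18567/(1/(22905 - 1906))) = 27023 + ((-3 - 78*(-7))/5107 + 18567/(1/(22905 - 1906))) = 27023 + ((-3 + 546)*(1/5107) + 18567/(1/20999)) = 27023 + (543*(1/5107) + 18567/(1/20999)) = 27023 + (543/5107 + 18567*20999) = 27023 + (543/5107 + 389888433) = 27023 + 1991160227874/5107 = 1991298234335/5107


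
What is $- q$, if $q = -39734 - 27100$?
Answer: $66834$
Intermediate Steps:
$q = -66834$ ($q = -39734 - 27100 = -66834$)
$- q = \left(-1\right) \left(-66834\right) = 66834$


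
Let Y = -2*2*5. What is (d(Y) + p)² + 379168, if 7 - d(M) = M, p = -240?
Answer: 424537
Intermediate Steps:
Y = -20 (Y = -4*5 = -20)
d(M) = 7 - M
(d(Y) + p)² + 379168 = ((7 - 1*(-20)) - 240)² + 379168 = ((7 + 20) - 240)² + 379168 = (27 - 240)² + 379168 = (-213)² + 379168 = 45369 + 379168 = 424537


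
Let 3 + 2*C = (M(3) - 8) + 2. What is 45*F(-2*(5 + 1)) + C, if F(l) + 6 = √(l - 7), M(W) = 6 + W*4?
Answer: -531/2 + 45*I*√19 ≈ -265.5 + 196.15*I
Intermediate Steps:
M(W) = 6 + 4*W
C = 9/2 (C = -3/2 + (((6 + 4*3) - 8) + 2)/2 = -3/2 + (((6 + 12) - 8) + 2)/2 = -3/2 + ((18 - 8) + 2)/2 = -3/2 + (10 + 2)/2 = -3/2 + (½)*12 = -3/2 + 6 = 9/2 ≈ 4.5000)
F(l) = -6 + √(-7 + l) (F(l) = -6 + √(l - 7) = -6 + √(-7 + l))
45*F(-2*(5 + 1)) + C = 45*(-6 + √(-7 - 2*(5 + 1))) + 9/2 = 45*(-6 + √(-7 - 2*6)) + 9/2 = 45*(-6 + √(-7 - 12)) + 9/2 = 45*(-6 + √(-19)) + 9/2 = 45*(-6 + I*√19) + 9/2 = (-270 + 45*I*√19) + 9/2 = -531/2 + 45*I*√19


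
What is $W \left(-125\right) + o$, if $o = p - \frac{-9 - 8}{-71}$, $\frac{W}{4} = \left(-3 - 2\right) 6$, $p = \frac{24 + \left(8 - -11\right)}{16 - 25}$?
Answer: $\frac{9581794}{639} \approx 14995.0$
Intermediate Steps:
$p = - \frac{43}{9}$ ($p = \frac{24 + \left(8 + 11\right)}{-9} = \left(24 + 19\right) \left(- \frac{1}{9}\right) = 43 \left(- \frac{1}{9}\right) = - \frac{43}{9} \approx -4.7778$)
$W = -120$ ($W = 4 \left(-3 - 2\right) 6 = 4 \left(\left(-5\right) 6\right) = 4 \left(-30\right) = -120$)
$o = - \frac{3206}{639}$ ($o = - \frac{43}{9} - \frac{-9 - 8}{-71} = - \frac{43}{9} - \left(-9 - 8\right) \left(- \frac{1}{71}\right) = - \frac{43}{9} - \left(-17\right) \left(- \frac{1}{71}\right) = - \frac{43}{9} - \frac{17}{71} = - \frac{3206}{639} \approx -5.0172$)
$W \left(-125\right) + o = \left(-120\right) \left(-125\right) - \frac{3206}{639} = 15000 - \frac{3206}{639} = \frac{9581794}{639}$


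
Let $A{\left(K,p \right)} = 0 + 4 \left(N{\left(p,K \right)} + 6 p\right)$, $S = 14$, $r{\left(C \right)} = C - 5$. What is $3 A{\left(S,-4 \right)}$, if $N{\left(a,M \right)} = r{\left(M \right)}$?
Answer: $-180$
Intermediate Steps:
$r{\left(C \right)} = -5 + C$ ($r{\left(C \right)} = C - 5 = -5 + C$)
$N{\left(a,M \right)} = -5 + M$
$A{\left(K,p \right)} = -20 + 4 K + 24 p$ ($A{\left(K,p \right)} = 0 + 4 \left(\left(-5 + K\right) + 6 p\right) = 0 + 4 \left(-5 + K + 6 p\right) = 0 + \left(-20 + 4 K + 24 p\right) = -20 + 4 K + 24 p$)
$3 A{\left(S,-4 \right)} = 3 \left(-20 + 4 \cdot 14 + 24 \left(-4\right)\right) = 3 \left(-20 + 56 - 96\right) = 3 \left(-60\right) = -180$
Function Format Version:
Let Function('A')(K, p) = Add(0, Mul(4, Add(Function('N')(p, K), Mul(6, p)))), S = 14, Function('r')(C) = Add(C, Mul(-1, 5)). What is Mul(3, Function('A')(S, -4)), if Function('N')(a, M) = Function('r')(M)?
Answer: -180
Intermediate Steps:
Function('r')(C) = Add(-5, C) (Function('r')(C) = Add(C, -5) = Add(-5, C))
Function('N')(a, M) = Add(-5, M)
Function('A')(K, p) = Add(-20, Mul(4, K), Mul(24, p)) (Function('A')(K, p) = Add(0, Mul(4, Add(Add(-5, K), Mul(6, p)))) = Add(0, Mul(4, Add(-5, K, Mul(6, p)))) = Add(0, Add(-20, Mul(4, K), Mul(24, p))) = Add(-20, Mul(4, K), Mul(24, p)))
Mul(3, Function('A')(S, -4)) = Mul(3, Add(-20, Mul(4, 14), Mul(24, -4))) = Mul(3, Add(-20, 56, -96)) = Mul(3, -60) = -180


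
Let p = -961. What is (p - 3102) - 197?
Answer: -4260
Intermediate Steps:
(p - 3102) - 197 = (-961 - 3102) - 197 = -4063 - 197 = -4260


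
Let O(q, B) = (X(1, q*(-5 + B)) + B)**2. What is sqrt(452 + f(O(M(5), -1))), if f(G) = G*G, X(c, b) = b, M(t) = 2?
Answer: sqrt(29013) ≈ 170.33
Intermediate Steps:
O(q, B) = (B + q*(-5 + B))**2 (O(q, B) = (q*(-5 + B) + B)**2 = (B + q*(-5 + B))**2)
f(G) = G**2
sqrt(452 + f(O(M(5), -1))) = sqrt(452 + ((-1 + 2*(-5 - 1))**2)**2) = sqrt(452 + ((-1 + 2*(-6))**2)**2) = sqrt(452 + ((-1 - 12)**2)**2) = sqrt(452 + ((-13)**2)**2) = sqrt(452 + 169**2) = sqrt(452 + 28561) = sqrt(29013)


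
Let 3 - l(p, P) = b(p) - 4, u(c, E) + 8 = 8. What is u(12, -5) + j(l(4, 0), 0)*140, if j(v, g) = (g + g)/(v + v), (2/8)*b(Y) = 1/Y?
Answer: 0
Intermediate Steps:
u(c, E) = 0 (u(c, E) = -8 + 8 = 0)
b(Y) = 4/Y
l(p, P) = 7 - 4/p (l(p, P) = 3 - (4/p - 4) = 3 - (-4 + 4/p) = 3 + (4 - 4/p) = 7 - 4/p)
j(v, g) = g/v (j(v, g) = (2*g)/((2*v)) = (2*g)*(1/(2*v)) = g/v)
u(12, -5) + j(l(4, 0), 0)*140 = 0 + (0/(7 - 4/4))*140 = 0 + (0/(7 - 4*¼))*140 = 0 + (0/(7 - 1))*140 = 0 + (0/6)*140 = 0 + (0*(⅙))*140 = 0 + 0*140 = 0 + 0 = 0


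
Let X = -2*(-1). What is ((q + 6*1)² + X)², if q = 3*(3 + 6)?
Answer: 1190281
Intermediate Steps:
q = 27 (q = 3*9 = 27)
X = 2
((q + 6*1)² + X)² = ((27 + 6*1)² + 2)² = ((27 + 6)² + 2)² = (33² + 2)² = (1089 + 2)² = 1091² = 1190281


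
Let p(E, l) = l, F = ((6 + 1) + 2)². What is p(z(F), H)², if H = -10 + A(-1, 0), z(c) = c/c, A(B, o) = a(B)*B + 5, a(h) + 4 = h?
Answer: 0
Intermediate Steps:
a(h) = -4 + h
A(B, o) = 5 + B*(-4 + B) (A(B, o) = (-4 + B)*B + 5 = B*(-4 + B) + 5 = 5 + B*(-4 + B))
F = 81 (F = (7 + 2)² = 9² = 81)
z(c) = 1
H = 0 (H = -10 + (5 - (-4 - 1)) = -10 + (5 - 1*(-5)) = -10 + (5 + 5) = -10 + 10 = 0)
p(z(F), H)² = 0² = 0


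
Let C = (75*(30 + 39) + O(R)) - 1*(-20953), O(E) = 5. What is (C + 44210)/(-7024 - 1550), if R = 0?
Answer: -70343/8574 ≈ -8.2042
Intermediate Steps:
C = 26133 (C = (75*(30 + 39) + 5) - 1*(-20953) = (75*69 + 5) + 20953 = (5175 + 5) + 20953 = 5180 + 20953 = 26133)
(C + 44210)/(-7024 - 1550) = (26133 + 44210)/(-7024 - 1550) = 70343/(-8574) = 70343*(-1/8574) = -70343/8574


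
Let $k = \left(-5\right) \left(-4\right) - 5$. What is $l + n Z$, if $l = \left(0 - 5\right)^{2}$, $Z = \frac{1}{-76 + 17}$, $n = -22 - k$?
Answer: $\frac{1512}{59} \approx 25.627$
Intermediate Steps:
$k = 15$ ($k = 20 - 5 = 15$)
$n = -37$ ($n = -22 - 15 = -37$)
$Z = - \frac{1}{59}$ ($Z = \frac{1}{-59} = - \frac{1}{59} \approx -0.016949$)
$l = 25$ ($l = \left(-5\right)^{2} = 25$)
$l + n Z = 25 - - \frac{37}{59} = 25 + \frac{37}{59} = \frac{1512}{59}$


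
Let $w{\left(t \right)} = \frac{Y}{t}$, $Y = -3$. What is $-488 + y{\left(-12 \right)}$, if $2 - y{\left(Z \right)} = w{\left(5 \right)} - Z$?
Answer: $- \frac{2487}{5} \approx -497.4$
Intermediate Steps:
$w{\left(t \right)} = - \frac{3}{t}$
$y{\left(Z \right)} = \frac{13}{5} + Z$ ($y{\left(Z \right)} = 2 - \left(- \frac{3}{5} - Z\right) = 2 + \left(\frac{3}{5} + Z\right) = \frac{13}{5} + Z$)
$-488 + y{\left(-12 \right)} = -488 + \left(\frac{13}{5} - 12\right) = -488 - \frac{47}{5} = - \frac{2487}{5}$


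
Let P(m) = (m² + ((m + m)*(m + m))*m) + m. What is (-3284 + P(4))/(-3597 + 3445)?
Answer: 376/19 ≈ 19.789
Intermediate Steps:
P(m) = m + m² + 4*m³ (P(m) = (m² + ((2*m)*(2*m))*m) + m = (m² + (4*m²)*m) + m = (m² + 4*m³) + m = m + m² + 4*m³)
(-3284 + P(4))/(-3597 + 3445) = (-3284 + 4*(1 + 4 + 4*4²))/(-3597 + 3445) = (-3284 + 4*(1 + 4 + 4*16))/(-152) = (-3284 + 4*(1 + 4 + 64))*(-1/152) = (-3284 + 4*69)*(-1/152) = (-3284 + 276)*(-1/152) = -3008*(-1/152) = 376/19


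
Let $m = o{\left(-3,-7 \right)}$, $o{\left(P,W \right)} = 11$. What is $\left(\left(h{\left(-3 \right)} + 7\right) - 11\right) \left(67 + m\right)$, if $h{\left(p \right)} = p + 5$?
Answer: $-156$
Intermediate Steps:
$h{\left(p \right)} = 5 + p$
$m = 11$
$\left(\left(h{\left(-3 \right)} + 7\right) - 11\right) \left(67 + m\right) = \left(\left(\left(5 - 3\right) + 7\right) - 11\right) \left(67 + 11\right) = \left(\left(2 + 7\right) - 11\right) 78 = \left(9 - 11\right) 78 = \left(-2\right) 78 = -156$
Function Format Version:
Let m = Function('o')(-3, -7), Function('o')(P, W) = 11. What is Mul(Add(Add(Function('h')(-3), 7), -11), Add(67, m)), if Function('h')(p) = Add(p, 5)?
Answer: -156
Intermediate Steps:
Function('h')(p) = Add(5, p)
m = 11
Mul(Add(Add(Function('h')(-3), 7), -11), Add(67, m)) = Mul(Add(Add(Add(5, -3), 7), -11), Add(67, 11)) = Mul(Add(Add(2, 7), -11), 78) = Mul(Add(9, -11), 78) = Mul(-2, 78) = -156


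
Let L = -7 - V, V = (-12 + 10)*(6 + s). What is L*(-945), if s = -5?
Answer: 4725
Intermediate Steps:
V = -2 (V = (-12 + 10)*(6 - 5) = -2*1 = -2)
L = -5 (L = -7 - 1*(-2) = -7 + 2 = -5)
L*(-945) = -5*(-945) = 4725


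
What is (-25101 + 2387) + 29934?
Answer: 7220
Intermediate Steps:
(-25101 + 2387) + 29934 = -22714 + 29934 = 7220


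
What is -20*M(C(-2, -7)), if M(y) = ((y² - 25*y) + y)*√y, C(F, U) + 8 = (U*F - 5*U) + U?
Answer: -6800*√34 ≈ -39651.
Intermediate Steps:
C(F, U) = -8 - 4*U + F*U (C(F, U) = -8 + ((U*F - 5*U) + U) = -8 + ((F*U - 5*U) + U) = -8 + ((-5*U + F*U) + U) = -8 + (-4*U + F*U) = -8 - 4*U + F*U)
M(y) = √y*(y² - 24*y) (M(y) = (y² - 24*y)*√y = √y*(y² - 24*y))
-20*M(C(-2, -7)) = -20*(-8 - 4*(-7) - 2*(-7))^(3/2)*(-24 + (-8 - 4*(-7) - 2*(-7))) = -20*(-8 + 28 + 14)^(3/2)*(-24 + (-8 + 28 + 14)) = -20*34^(3/2)*(-24 + 34) = -20*34*√34*10 = -6800*√34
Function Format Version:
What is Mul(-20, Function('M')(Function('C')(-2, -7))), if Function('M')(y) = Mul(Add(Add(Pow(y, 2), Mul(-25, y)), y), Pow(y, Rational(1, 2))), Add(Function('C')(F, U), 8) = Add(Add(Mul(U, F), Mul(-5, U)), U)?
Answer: Mul(-6800, Pow(34, Rational(1, 2))) ≈ -39651.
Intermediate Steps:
Function('C')(F, U) = Add(-8, Mul(-4, U), Mul(F, U)) (Function('C')(F, U) = Add(-8, Add(Add(Mul(U, F), Mul(-5, U)), U)) = Add(-8, Add(Add(Mul(F, U), Mul(-5, U)), U)) = Add(-8, Add(Add(Mul(-5, U), Mul(F, U)), U)) = Add(-8, Add(Mul(-4, U), Mul(F, U))) = Add(-8, Mul(-4, U), Mul(F, U)))
Function('M')(y) = Mul(Pow(y, Rational(1, 2)), Add(Pow(y, 2), Mul(-24, y))) (Function('M')(y) = Mul(Add(Pow(y, 2), Mul(-24, y)), Pow(y, Rational(1, 2))) = Mul(Pow(y, Rational(1, 2)), Add(Pow(y, 2), Mul(-24, y))))
Mul(-20, Function('M')(Function('C')(-2, -7))) = Mul(-20, Mul(Pow(Add(-8, Mul(-4, -7), Mul(-2, -7)), Rational(3, 2)), Add(-24, Add(-8, Mul(-4, -7), Mul(-2, -7))))) = Mul(-20, Mul(Pow(Add(-8, 28, 14), Rational(3, 2)), Add(-24, Add(-8, 28, 14)))) = Mul(-20, Mul(Pow(34, Rational(3, 2)), Add(-24, 34))) = Mul(-20, Mul(Mul(34, Pow(34, Rational(1, 2))), 10)) = Mul(-20, Mul(340, Pow(34, Rational(1, 2)))) = Mul(-6800, Pow(34, Rational(1, 2)))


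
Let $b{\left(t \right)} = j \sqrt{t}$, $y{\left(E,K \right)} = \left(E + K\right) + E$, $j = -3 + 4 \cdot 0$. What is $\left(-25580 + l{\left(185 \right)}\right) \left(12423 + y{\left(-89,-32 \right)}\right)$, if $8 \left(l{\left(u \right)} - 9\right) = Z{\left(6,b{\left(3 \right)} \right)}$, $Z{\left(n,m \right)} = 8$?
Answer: $-312286410$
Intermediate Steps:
$j = -3$ ($j = -3 + 0 = -3$)
$y{\left(E,K \right)} = K + 2 E$
$b{\left(t \right)} = - 3 \sqrt{t}$
$l{\left(u \right)} = 10$ ($l{\left(u \right)} = 9 + \frac{1}{8} \cdot 8 = 9 + 1 = 10$)
$\left(-25580 + l{\left(185 \right)}\right) \left(12423 + y{\left(-89,-32 \right)}\right) = \left(-25580 + 10\right) \left(12423 + \left(-32 + 2 \left(-89\right)\right)\right) = - 25570 \left(12423 - 210\right) = \left(-25570\right) 12213 = -312286410$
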